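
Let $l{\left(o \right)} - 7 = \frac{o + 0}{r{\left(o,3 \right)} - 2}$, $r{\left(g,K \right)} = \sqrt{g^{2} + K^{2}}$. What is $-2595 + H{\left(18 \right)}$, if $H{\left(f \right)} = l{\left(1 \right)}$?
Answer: $- \frac{7763}{3} + \frac{\sqrt{10}}{6} \approx -2587.1$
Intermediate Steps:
$r{\left(g,K \right)} = \sqrt{K^{2} + g^{2}}$
$l{\left(o \right)} = 7 + \frac{o}{-2 + \sqrt{9 + o^{2}}}$ ($l{\left(o \right)} = 7 + \frac{o + 0}{\sqrt{3^{2} + o^{2}} - 2} = 7 + \frac{o}{\sqrt{9 + o^{2}} - 2} = 7 + \frac{o}{-2 + \sqrt{9 + o^{2}}}$)
$H{\left(f \right)} = \frac{-13 + 7 \sqrt{10}}{-2 + \sqrt{10}}$ ($H{\left(f \right)} = \frac{-14 + 1 + 7 \sqrt{9 + 1^{2}}}{-2 + \sqrt{9 + 1^{2}}} = \frac{-14 + 1 + 7 \sqrt{9 + 1}}{-2 + \sqrt{9 + 1}} = \frac{-14 + 1 + 7 \sqrt{10}}{-2 + \sqrt{10}} = \frac{-13 + 7 \sqrt{10}}{-2 + \sqrt{10}}$)
$-2595 + H{\left(18 \right)} = -2595 + \left(\frac{22}{3} + \frac{\sqrt{10}}{6}\right) = - \frac{7763}{3} + \frac{\sqrt{10}}{6}$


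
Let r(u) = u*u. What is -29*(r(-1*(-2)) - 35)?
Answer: 899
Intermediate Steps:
r(u) = u**2
-29*(r(-1*(-2)) - 35) = -29*((-1*(-2))**2 - 35) = -29*(2**2 - 35) = -29*(4 - 35) = -29*(-31) = 899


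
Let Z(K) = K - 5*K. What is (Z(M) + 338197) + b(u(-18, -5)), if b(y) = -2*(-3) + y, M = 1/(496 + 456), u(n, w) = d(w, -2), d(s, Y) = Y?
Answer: 80491837/238 ≈ 3.3820e+5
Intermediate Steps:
u(n, w) = -2
M = 1/952 ≈ 0.0010504
b(y) = 6 + y
Z(K) = -4*K
(Z(M) + 338197) + b(u(-18, -5)) = (-4*1/952 + 338197) + (6 - 2) = (-1/238 + 338197) + 4 = 80490885/238 + 4 = 80491837/238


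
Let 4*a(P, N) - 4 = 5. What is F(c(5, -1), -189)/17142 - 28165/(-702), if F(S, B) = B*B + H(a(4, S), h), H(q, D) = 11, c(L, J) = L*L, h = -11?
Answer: 84648049/2005614 ≈ 42.206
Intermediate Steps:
a(P, N) = 9/4 (a(P, N) = 1 + (¼)*5 = 1 + 5/4 = 9/4)
c(L, J) = L²
F(S, B) = 11 + B² (F(S, B) = B*B + 11 = B² + 11 = 11 + B²)
F(c(5, -1), -189)/17142 - 28165/(-702) = (11 + (-189)²)/17142 - 28165/(-702) = (11 + 35721)*(1/17142) - 28165*(-1/702) = 35732*(1/17142) + 28165/702 = 17866/8571 + 28165/702 = 84648049/2005614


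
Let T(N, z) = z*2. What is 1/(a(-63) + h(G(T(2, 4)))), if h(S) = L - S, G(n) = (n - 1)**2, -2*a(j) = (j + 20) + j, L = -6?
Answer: -1/2 ≈ -0.50000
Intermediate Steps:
T(N, z) = 2*z
a(j) = -10 - j (a(j) = -((j + 20) + j)/2 = -((20 + j) + j)/2 = -(20 + 2*j)/2 = -10 - j)
G(n) = (-1 + n)**2
h(S) = -6 - S
1/(a(-63) + h(G(T(2, 4)))) = 1/((-10 - 1*(-63)) + (-6 - (-1 + 2*4)**2)) = 1/((-10 + 63) + (-6 - (-1 + 8)**2)) = 1/(53 + (-6 - 1*7**2)) = 1/(53 + (-6 - 1*49)) = 1/(53 + (-6 - 49)) = 1/(53 - 55) = 1/(-2) = -1/2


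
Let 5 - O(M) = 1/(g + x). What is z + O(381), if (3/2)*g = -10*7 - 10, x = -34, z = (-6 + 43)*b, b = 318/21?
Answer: 1036755/1834 ≈ 565.30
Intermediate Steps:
b = 106/7 (b = 318*(1/21) = 106/7 ≈ 15.143)
z = 3922/7 (z = (-6 + 43)*(106/7) = 37*(106/7) = 3922/7 ≈ 560.29)
g = -160/3 (g = 2*(-10*7 - 10)/3 = 2*(-70 - 10)/3 = (⅔)*(-80) = -160/3 ≈ -53.333)
O(M) = 1313/262 (O(M) = 5 - 1/(-160/3 - 34) = 5 - 1/(-262/3) = 5 - 1*(-3/262) = 5 + 3/262 = 1313/262)
z + O(381) = 3922/7 + 1313/262 = 1036755/1834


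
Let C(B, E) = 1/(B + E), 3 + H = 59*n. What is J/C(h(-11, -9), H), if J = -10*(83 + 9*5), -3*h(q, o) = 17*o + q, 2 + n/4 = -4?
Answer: 5239040/3 ≈ 1.7463e+6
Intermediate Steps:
n = -24 (n = -8 + 4*(-4) = -8 - 16 = -24)
H = -1419 (H = -3 + 59*(-24) = -3 - 1416 = -1419)
h(q, o) = -17*o/3 - q/3 (h(q, o) = -(17*o + q)/3 = -(q + 17*o)/3 = -17*o/3 - q/3)
J = -1280 (J = -10*(83 + 45) = -10*128 = -1280)
J/C(h(-11, -9), H) = -1280/(1/((-17/3*(-9) - 1/3*(-11)) - 1419)) = -1280/(1/((51 + 11/3) - 1419)) = -1280/(1/(164/3 - 1419)) = -1280/(1/(-4093/3)) = -1280/(-3/4093) = -1280*(-4093/3) = 5239040/3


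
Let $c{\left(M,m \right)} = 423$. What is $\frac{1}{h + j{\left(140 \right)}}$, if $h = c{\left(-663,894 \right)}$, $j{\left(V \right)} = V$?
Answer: $\frac{1}{563} \approx 0.0017762$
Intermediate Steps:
$h = 423$
$\frac{1}{h + j{\left(140 \right)}} = \frac{1}{423 + 140} = \frac{1}{563}$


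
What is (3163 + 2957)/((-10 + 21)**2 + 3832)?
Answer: 6120/3953 ≈ 1.5482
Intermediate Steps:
(3163 + 2957)/((-10 + 21)**2 + 3832) = 6120/(11**2 + 3832) = 6120/(121 + 3832) = 6120/3953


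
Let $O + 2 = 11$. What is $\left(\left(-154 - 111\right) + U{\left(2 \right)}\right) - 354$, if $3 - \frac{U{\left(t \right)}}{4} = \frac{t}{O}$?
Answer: $- \frac{5471}{9} \approx -607.89$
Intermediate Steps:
$O = 9$ ($O = -2 + 11 = 9$)
$U{\left(t \right)} = 12 - \frac{4 t}{9}$ ($U{\left(t \right)} = 12 - 4 \frac{t}{9} = 12 - \frac{4 t}{9}$)
$\left(\left(-154 - 111\right) + U{\left(2 \right)}\right) - 354 = \left(\left(-154 - 111\right) + \left(12 - \frac{8}{9}\right)\right) - 354 = \left(-265 + \left(12 - \frac{8}{9}\right)\right) - 354 = \left(-265 + \frac{100}{9}\right) - 354 = - \frac{2285}{9} - 354 = - \frac{5471}{9}$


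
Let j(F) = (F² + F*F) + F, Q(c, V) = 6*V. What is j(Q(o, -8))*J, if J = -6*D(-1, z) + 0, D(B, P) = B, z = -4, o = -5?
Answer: 27360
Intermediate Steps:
j(F) = F + 2*F² (j(F) = (F² + F²) + F = 2*F² + F = F + 2*F²)
J = 6 (J = -6*(-1) + 0 = 6 + 0 = 6)
j(Q(o, -8))*J = ((6*(-8))*(1 + 2*(6*(-8))))*6 = -48*(1 + 2*(-48))*6 = -48*(1 - 96)*6 = -48*(-95)*6 = 4560*6 = 27360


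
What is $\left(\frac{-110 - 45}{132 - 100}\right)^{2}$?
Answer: $\frac{24025}{1024} \approx 23.462$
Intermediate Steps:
$\left(\frac{-110 - 45}{132 - 100}\right)^{2} = \left(- \frac{155}{32}\right)^{2} = \frac{24025}{1024}$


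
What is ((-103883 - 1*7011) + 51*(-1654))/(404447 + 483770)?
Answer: -195248/888217 ≈ -0.21982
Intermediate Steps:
((-103883 - 1*7011) + 51*(-1654))/(404447 + 483770) = ((-103883 - 7011) - 84354)/888217 = (-110894 - 84354)*(1/888217) = -195248*1/888217 = -195248/888217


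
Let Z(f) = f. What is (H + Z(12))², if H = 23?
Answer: 1225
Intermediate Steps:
(H + Z(12))² = (23 + 12)² = 35² = 1225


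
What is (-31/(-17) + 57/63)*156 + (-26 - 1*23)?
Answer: 44817/119 ≈ 376.61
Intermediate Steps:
(-31/(-17) + 57/63)*156 + (-26 - 1*23) = (-31*(-1/17) + 57*(1/63))*156 + (-26 - 23) = (31/17 + 19/21)*156 - 49 = (974/357)*156 - 49 = 50648/119 - 49 = 44817/119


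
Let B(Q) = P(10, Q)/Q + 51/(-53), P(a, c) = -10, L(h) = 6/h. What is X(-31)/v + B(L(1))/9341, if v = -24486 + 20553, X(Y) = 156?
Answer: -8642154/216346901 ≈ -0.039946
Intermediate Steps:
B(Q) = -51/53 - 10/Q (B(Q) = -10/Q + 51/(-53) = -10/Q + 51*(-1/53) = -10/Q - 51/53 = -51/53 - 10/Q)
v = -3933
X(-31)/v + B(L(1))/9341 = 156/(-3933) + (-51/53 - 10/(6/1))/9341 = 156*(-1/3933) + (-51/53 - 10/(6*1))*(1/9341) = -52/1311 + (-51/53 - 10/6)*(1/9341) = -52/1311 + (-51/53 - 10*⅙)*(1/9341) = -52/1311 + (-51/53 - 5/3)*(1/9341) = -52/1311 - 418/159*1/9341 = -52/1311 - 418/1485219 = -8642154/216346901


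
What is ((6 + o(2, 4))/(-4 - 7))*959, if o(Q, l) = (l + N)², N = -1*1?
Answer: -14385/11 ≈ -1307.7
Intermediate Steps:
N = -1
o(Q, l) = (-1 + l)² (o(Q, l) = (l - 1)² = (-1 + l)²)
((6 + o(2, 4))/(-4 - 7))*959 = ((6 + (-1 + 4)²)/(-4 - 7))*959 = ((6 + 3²)/(-11))*959 = ((6 + 9)*(-1/11))*959 = (15*(-1/11))*959 = -15/11*959 = -14385/11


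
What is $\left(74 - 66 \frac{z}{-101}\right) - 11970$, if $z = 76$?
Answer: $- \frac{1196480}{101} \approx -11846.0$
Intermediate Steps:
$\left(74 - 66 \frac{z}{-101}\right) - 11970 = \left(74 - 66 \frac{76}{-101}\right) - 11970 = \left(74 - 66 \cdot 76 \left(- \frac{1}{101}\right)\right) - 11970 = \left(74 - - \frac{5016}{101}\right) - 11970 = \left(74 + \frac{5016}{101}\right) - 11970 = \frac{12490}{101} - 11970 = - \frac{1196480}{101}$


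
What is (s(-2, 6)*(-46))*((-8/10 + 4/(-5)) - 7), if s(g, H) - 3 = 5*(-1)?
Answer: -3956/5 ≈ -791.20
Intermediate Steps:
s(g, H) = -2 (s(g, H) = 3 + 5*(-1) = 3 - 5 = -2)
(s(-2, 6)*(-46))*((-8/10 + 4/(-5)) - 7) = (-2*(-46))*((-8/10 + 4/(-5)) - 7) = 92*((-8*⅒ + 4*(-⅕)) - 7) = 92*((-⅘ - ⅘) - 7) = 92*(-8/5 - 7) = 92*(-43/5) = -3956/5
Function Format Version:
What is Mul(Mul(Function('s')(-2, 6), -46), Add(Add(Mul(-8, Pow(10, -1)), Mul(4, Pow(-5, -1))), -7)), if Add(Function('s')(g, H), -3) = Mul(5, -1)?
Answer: Rational(-3956, 5) ≈ -791.20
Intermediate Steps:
Function('s')(g, H) = -2 (Function('s')(g, H) = Add(3, Mul(5, -1)) = Add(3, -5) = -2)
Mul(Mul(Function('s')(-2, 6), -46), Add(Add(Mul(-8, Pow(10, -1)), Mul(4, Pow(-5, -1))), -7)) = Mul(Mul(-2, -46), Add(Add(Mul(-8, Pow(10, -1)), Mul(4, Pow(-5, -1))), -7)) = Mul(92, Add(Add(Mul(-8, Rational(1, 10)), Mul(4, Rational(-1, 5))), -7)) = Mul(92, Add(Add(Rational(-4, 5), Rational(-4, 5)), -7)) = Mul(92, Add(Rational(-8, 5), -7)) = Mul(92, Rational(-43, 5)) = Rational(-3956, 5)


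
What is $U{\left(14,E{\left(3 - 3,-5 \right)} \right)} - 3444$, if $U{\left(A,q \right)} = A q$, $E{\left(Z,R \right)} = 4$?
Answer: $-3388$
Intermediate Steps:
$U{\left(14,E{\left(3 - 3,-5 \right)} \right)} - 3444 = 14 \cdot 4 - 3444 = 56 - 3444 = -3388$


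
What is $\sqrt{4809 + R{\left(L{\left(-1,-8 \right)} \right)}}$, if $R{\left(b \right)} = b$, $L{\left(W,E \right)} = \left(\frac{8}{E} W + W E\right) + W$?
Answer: $\sqrt{4817} \approx 69.405$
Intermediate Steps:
$L{\left(W,E \right)} = W + E W + \frac{8 W}{E}$ ($L{\left(W,E \right)} = \left(\frac{8 W}{E} + E W\right) + W = \left(E W + \frac{8 W}{E}\right) + W = W + E W + \frac{8 W}{E}$)
$\sqrt{4809 + R{\left(L{\left(-1,-8 \right)} \right)}} = \sqrt{4809 - \frac{8 - 8 \left(1 - 8\right)}{-8}} = \sqrt{4809 - - \frac{8 - -56}{8}} = \sqrt{4809 - - \frac{8 + 56}{8}} = \sqrt{4809 - \left(- \frac{1}{8}\right) 64} = \sqrt{4809 + 8} = \sqrt{4817}$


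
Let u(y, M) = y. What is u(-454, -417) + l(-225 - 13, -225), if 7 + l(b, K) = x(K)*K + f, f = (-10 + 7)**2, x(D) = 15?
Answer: -3827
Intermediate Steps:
f = 9 (f = (-3)**2 = 9)
l(b, K) = 2 + 15*K (l(b, K) = -7 + (15*K + 9) = -7 + (9 + 15*K) = 2 + 15*K)
u(-454, -417) + l(-225 - 13, -225) = -454 + (2 + 15*(-225)) = -454 + (2 - 3375) = -454 - 3373 = -3827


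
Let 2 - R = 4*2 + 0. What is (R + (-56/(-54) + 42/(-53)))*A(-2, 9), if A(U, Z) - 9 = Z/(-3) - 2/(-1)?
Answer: -65888/1431 ≈ -46.043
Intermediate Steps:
A(U, Z) = 11 - Z/3 (A(U, Z) = 9 + (Z/(-3) - 2/(-1)) = 9 + (Z*(-⅓) - 2*(-1)) = 9 + (-Z/3 + 2) = 9 + (2 - Z/3) = 11 - Z/3)
R = -6 (R = 2 - (4*2 + 0) = 2 - (8 + 0) = 2 - 1*8 = 2 - 8 = -6)
(R + (-56/(-54) + 42/(-53)))*A(-2, 9) = (-6 + (-56/(-54) + 42/(-53)))*(11 - ⅓*9) = (-6 + (-56*(-1/54) + 42*(-1/53)))*(11 - 3) = (-6 + (28/27 - 42/53))*8 = (-6 + 350/1431)*8 = -8236/1431*8 = -65888/1431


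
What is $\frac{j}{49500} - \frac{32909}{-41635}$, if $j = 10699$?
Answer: $\frac{37717243}{37471500} \approx 1.0066$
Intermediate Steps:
$\frac{j}{49500} - \frac{32909}{-41635} = \frac{10699}{49500} - \frac{32909}{-41635} = 10699 \cdot \frac{1}{49500} - - \frac{32909}{41635} = \frac{10699}{49500} + \frac{32909}{41635} = \frac{37717243}{37471500}$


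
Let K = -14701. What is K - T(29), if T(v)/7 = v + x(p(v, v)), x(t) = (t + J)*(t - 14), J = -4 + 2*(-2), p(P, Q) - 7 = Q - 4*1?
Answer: -17928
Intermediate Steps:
p(P, Q) = 3 + Q (p(P, Q) = 7 + (Q - 4*1) = 7 + (Q - 4) = 7 + (-4 + Q) = 3 + Q)
J = -8 (J = -4 - 4 = -8)
x(t) = (-14 + t)*(-8 + t) (x(t) = (t - 8)*(t - 14) = (-8 + t)*(-14 + t) = (-14 + t)*(-8 + t))
T(v) = 322 - 147*v + 7*(3 + v)² (T(v) = 7*(v + (112 + (3 + v)² - 22*(3 + v))) = 7*(v + (112 + (3 + v)² + (-66 - 22*v))) = 7*(v + (46 + (3 + v)² - 22*v)) = 7*(46 + (3 + v)² - 21*v) = 322 - 147*v + 7*(3 + v)²)
K - T(29) = -14701 - (385 - 105*29 + 7*29²) = -14701 - (385 - 3045 + 7*841) = -14701 - (385 - 3045 + 5887) = -14701 - 1*3227 = -14701 - 3227 = -17928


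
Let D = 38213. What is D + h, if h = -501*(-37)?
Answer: 56750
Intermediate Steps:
h = 18537
D + h = 38213 + 18537 = 56750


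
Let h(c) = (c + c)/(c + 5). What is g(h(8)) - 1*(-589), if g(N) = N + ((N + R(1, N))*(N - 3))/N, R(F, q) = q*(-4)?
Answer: 7742/13 ≈ 595.54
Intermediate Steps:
R(F, q) = -4*q
h(c) = 2*c/(5 + c) (h(c) = (2*c)/(5 + c) = 2*c/(5 + c))
g(N) = 9 - 2*N (g(N) = N + ((N - 4*N)*(N - 3))/N = N + ((-3*N)*(-3 + N))/N = N + (-3*N*(-3 + N))/N = N + (9 - 3*N) = 9 - 2*N)
g(h(8)) - 1*(-589) = (9 - 4*8/(5 + 8)) - 1*(-589) = (9 - 4*8/13) + 589 = (9 - 2*16/13) + 589 = (9 - 32/13) + 589 = 85/13 + 589 = 7742/13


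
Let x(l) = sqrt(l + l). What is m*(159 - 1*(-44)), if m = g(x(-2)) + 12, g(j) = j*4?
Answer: 2436 + 1624*I ≈ 2436.0 + 1624.0*I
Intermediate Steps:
x(l) = sqrt(2)*sqrt(l) (x(l) = sqrt(2*l) = sqrt(2)*sqrt(l))
g(j) = 4*j
m = 12 + 8*I (m = 4*(sqrt(2)*sqrt(-2)) + 12 = 4*(sqrt(2)*(I*sqrt(2))) + 12 = 4*(2*I) + 12 = 8*I + 12 = 12 + 8*I ≈ 12.0 + 8.0*I)
m*(159 - 1*(-44)) = (12 + 8*I)*(159 - 1*(-44)) = (12 + 8*I)*(159 + 44) = (12 + 8*I)*203 = 2436 + 1624*I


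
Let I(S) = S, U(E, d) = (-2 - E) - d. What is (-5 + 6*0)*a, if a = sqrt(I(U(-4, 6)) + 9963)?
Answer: -5*sqrt(9959) ≈ -498.97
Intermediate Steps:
U(E, d) = -2 - E - d
a = sqrt(9959) (a = sqrt((-2 - 1*(-4) - 1*6) + 9963) = sqrt((-2 + 4 - 6) + 9963) = sqrt(-4 + 9963) = sqrt(9959) ≈ 99.795)
(-5 + 6*0)*a = (-5 + 6*0)*sqrt(9959) = (-5 + 0)*sqrt(9959) = -5*sqrt(9959)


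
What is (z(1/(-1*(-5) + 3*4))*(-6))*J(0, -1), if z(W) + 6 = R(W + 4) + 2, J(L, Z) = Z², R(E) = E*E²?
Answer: -1853142/4913 ≈ -377.19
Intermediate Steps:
R(E) = E³
z(W) = -4 + (4 + W)³ (z(W) = -6 + ((W + 4)³ + 2) = -6 + ((4 + W)³ + 2) = -6 + (2 + (4 + W)³) = -4 + (4 + W)³)
(z(1/(-1*(-5) + 3*4))*(-6))*J(0, -1) = ((-4 + (4 + 1/(-1*(-5) + 3*4))³)*(-6))*(-1)² = ((-4 + (4 + 1/(5 + 12))³)*(-6))*1 = ((-4 + (4 + 1/17)³)*(-6))*1 = ((-4 + (69/17)³)*(-6))*1 = ((-4 + 328509/4913)*(-6))*1 = ((308857/4913)*(-6))*1 = -1853142/4913*1 = -1853142/4913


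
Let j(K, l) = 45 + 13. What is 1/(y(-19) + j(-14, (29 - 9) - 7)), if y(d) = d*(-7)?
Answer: 1/191 ≈ 0.0052356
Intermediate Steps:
j(K, l) = 58
y(d) = -7*d
1/(y(-19) + j(-14, (29 - 9) - 7)) = 1/(-7*(-19) + 58) = 1/(133 + 58) = 1/191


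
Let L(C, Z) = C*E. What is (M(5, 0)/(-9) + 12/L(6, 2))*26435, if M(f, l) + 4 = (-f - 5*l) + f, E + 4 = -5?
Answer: 52870/9 ≈ 5874.4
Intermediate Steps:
E = -9 (E = -4 - 5 = -9)
L(C, Z) = -9*C (L(C, Z) = C*(-9) = -9*C)
M(f, l) = -4 - 5*l (M(f, l) = -4 + ((-f - 5*l) + f) = -4 - 5*l)
(M(5, 0)/(-9) + 12/L(6, 2))*26435 = ((-4 - 5*0)/(-9) + 12/((-9*6)))*26435 = ((-4 + 0)*(-1/9) + 12/(-54))*26435 = (-4*(-1/9) + 12*(-1/54))*26435 = (4/9 - 2/9)*26435 = (2/9)*26435 = 52870/9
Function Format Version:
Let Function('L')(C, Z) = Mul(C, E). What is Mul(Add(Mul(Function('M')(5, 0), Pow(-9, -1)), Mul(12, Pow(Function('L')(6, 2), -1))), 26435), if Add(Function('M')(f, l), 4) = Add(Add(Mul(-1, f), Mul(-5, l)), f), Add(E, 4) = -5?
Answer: Rational(52870, 9) ≈ 5874.4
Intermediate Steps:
E = -9 (E = Add(-4, -5) = -9)
Function('L')(C, Z) = Mul(-9, C) (Function('L')(C, Z) = Mul(C, -9) = Mul(-9, C))
Function('M')(f, l) = Add(-4, Mul(-5, l)) (Function('M')(f, l) = Add(-4, Add(Add(Mul(-1, f), Mul(-5, l)), f)) = Add(-4, Mul(-5, l)))
Mul(Add(Mul(Function('M')(5, 0), Pow(-9, -1)), Mul(12, Pow(Function('L')(6, 2), -1))), 26435) = Mul(Add(Mul(Add(-4, Mul(-5, 0)), Pow(-9, -1)), Mul(12, Pow(Mul(-9, 6), -1))), 26435) = Mul(Add(Mul(Add(-4, 0), Rational(-1, 9)), Mul(12, Pow(-54, -1))), 26435) = Mul(Add(Mul(-4, Rational(-1, 9)), Mul(12, Rational(-1, 54))), 26435) = Mul(Add(Rational(4, 9), Rational(-2, 9)), 26435) = Mul(Rational(2, 9), 26435) = Rational(52870, 9)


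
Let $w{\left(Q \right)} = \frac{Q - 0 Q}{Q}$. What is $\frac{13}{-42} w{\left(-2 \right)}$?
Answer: $- \frac{13}{42} \approx -0.30952$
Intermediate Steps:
$w{\left(Q \right)} = 1$ ($w{\left(Q \right)} = \frac{Q - 0}{Q} = \frac{Q + 0}{Q} = \frac{Q}{Q} = 1$)
$\frac{13}{-42} w{\left(-2 \right)} = \frac{13}{-42} \cdot 1 = 13 \left(- \frac{1}{42}\right) 1 = \left(- \frac{13}{42}\right) 1 = - \frac{13}{42}$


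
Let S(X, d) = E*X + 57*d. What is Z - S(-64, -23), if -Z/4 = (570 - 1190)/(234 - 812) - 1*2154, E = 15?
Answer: 3145103/289 ≈ 10883.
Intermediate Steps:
S(X, d) = 15*X + 57*d
Z = 2488784/289 (Z = -4*((570 - 1190)/(234 - 812) - 1*2154) = -4*(-620/(-578) - 2154) = -4*(-620*(-1/578) - 2154) = -4*(310/289 - 2154) = -4*(-622196/289) = 2488784/289 ≈ 8611.7)
Z - S(-64, -23) = 2488784/289 - (15*(-64) + 57*(-23)) = 2488784/289 - (-960 - 1311) = 2488784/289 - 1*(-2271) = 2488784/289 + 2271 = 3145103/289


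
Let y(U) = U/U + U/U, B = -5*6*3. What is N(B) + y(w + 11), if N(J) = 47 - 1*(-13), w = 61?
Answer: 62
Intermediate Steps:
B = -90 (B = -30*3 = -90)
N(J) = 60 (N(J) = 47 + 13 = 60)
y(U) = 2 (y(U) = 1 + 1 = 2)
N(B) + y(w + 11) = 60 + 2 = 62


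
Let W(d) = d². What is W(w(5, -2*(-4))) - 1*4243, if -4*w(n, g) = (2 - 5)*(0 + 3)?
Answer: -67807/16 ≈ -4237.9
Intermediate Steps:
w(n, g) = 9/4 (w(n, g) = -(2 - 5)*(0 + 3)/4 = -(-3)*3/4 = -¼*(-9) = 9/4)
W(w(5, -2*(-4))) - 1*4243 = (9/4)² - 1*4243 = 81/16 - 4243 = -67807/16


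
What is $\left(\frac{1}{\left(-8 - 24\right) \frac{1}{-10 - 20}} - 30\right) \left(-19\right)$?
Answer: $\frac{8835}{16} \approx 552.19$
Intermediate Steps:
$\left(\frac{1}{\left(-8 - 24\right) \frac{1}{-10 - 20}} - 30\right) \left(-19\right) = \left(\frac{1}{\left(-32\right) \frac{1}{-30}} - 30\right) \left(-19\right) = \left(\frac{1}{\left(-32\right) \left(- \frac{1}{30}\right)} - 30\right) \left(-19\right) = \left(\frac{1}{\frac{16}{15}} - 30\right) \left(-19\right) = \left(\frac{15}{16} - 30\right) \left(-19\right) = \left(- \frac{465}{16}\right) \left(-19\right) = \frac{8835}{16}$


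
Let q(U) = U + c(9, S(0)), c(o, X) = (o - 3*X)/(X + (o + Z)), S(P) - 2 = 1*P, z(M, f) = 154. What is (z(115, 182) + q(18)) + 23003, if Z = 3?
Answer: 324453/14 ≈ 23175.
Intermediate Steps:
S(P) = 2 + P (S(P) = 2 + 1*P = 2 + P)
c(o, X) = (o - 3*X)/(3 + X + o) (c(o, X) = (o - 3*X)/(X + (o + 3)) = (o - 3*X)/(X + (3 + o)) = (o - 3*X)/(3 + X + o))
q(U) = 3/14 + U (q(U) = U + (9 - 3*(2 + 0))/(3 + (2 + 0) + 9) = U + (9 - 3*2)/(3 + 2 + 9) = U + (9 - 6)/14 = U + (1/14)*3 = U + 3/14 = 3/14 + U)
(z(115, 182) + q(18)) + 23003 = (154 + (3/14 + 18)) + 23003 = (154 + 255/14) + 23003 = 2411/14 + 23003 = 324453/14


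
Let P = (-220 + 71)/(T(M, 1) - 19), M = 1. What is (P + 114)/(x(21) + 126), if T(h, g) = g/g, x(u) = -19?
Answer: 2201/1926 ≈ 1.1428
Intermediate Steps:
T(h, g) = 1
P = 149/18 (P = (-220 + 71)/(1 - 19) = -149/(-18) = -149*(-1/18) = 149/18 ≈ 8.2778)
(P + 114)/(x(21) + 126) = (149/18 + 114)/(-19 + 126) = (2201/18)/107 = (2201/18)*(1/107) = 2201/1926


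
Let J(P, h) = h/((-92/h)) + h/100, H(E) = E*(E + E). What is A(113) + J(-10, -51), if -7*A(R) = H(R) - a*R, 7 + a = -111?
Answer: -44934493/8050 ≈ -5581.9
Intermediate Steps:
H(E) = 2*E² (H(E) = E*(2*E) = 2*E²)
a = -118 (a = -7 - 111 = -118)
A(R) = -118*R/7 - 2*R²/7 (A(R) = -(2*R² - (-118)*R)/7 = -(2*R² + 118*R)/7 = -118*R/7 - 2*R²/7)
J(P, h) = -h²/92 + h/100 (J(P, h) = h*(-h/92) + h*(1/100) = -h²/92 + h/100)
A(113) + J(-10, -51) = (2/7)*113*(-59 - 1*113) + (1/2300)*(-51)*(23 - 25*(-51)) = (2/7)*113*(-59 - 113) + (1/2300)*(-51)*(23 + 1275) = (2/7)*113*(-172) + (1/2300)*(-51)*1298 = -38872/7 - 33099/1150 = -44934493/8050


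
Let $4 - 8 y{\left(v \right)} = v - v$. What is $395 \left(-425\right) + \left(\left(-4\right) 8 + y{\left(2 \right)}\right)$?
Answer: $- \frac{335813}{2} \approx -1.6791 \cdot 10^{5}$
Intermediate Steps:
$y{\left(v \right)} = \frac{1}{2}$ ($y{\left(v \right)} = \frac{1}{2} - \frac{v - v}{8} = \frac{1}{2} - 0 = \frac{1}{2} + 0 = \frac{1}{2}$)
$395 \left(-425\right) + \left(\left(-4\right) 8 + y{\left(2 \right)}\right) = 395 \left(-425\right) + \left(\left(-4\right) 8 + \frac{1}{2}\right) = -167875 + \left(-32 + \frac{1}{2}\right) = -167875 - \frac{63}{2} = - \frac{335813}{2}$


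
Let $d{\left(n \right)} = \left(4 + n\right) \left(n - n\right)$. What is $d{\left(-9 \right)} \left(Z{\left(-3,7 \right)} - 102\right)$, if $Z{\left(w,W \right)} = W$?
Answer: $0$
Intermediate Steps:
$d{\left(n \right)} = 0$ ($d{\left(n \right)} = \left(4 + n\right) 0 = 0$)
$d{\left(-9 \right)} \left(Z{\left(-3,7 \right)} - 102\right) = 0 \left(7 - 102\right) = 0 \left(-95\right) = 0$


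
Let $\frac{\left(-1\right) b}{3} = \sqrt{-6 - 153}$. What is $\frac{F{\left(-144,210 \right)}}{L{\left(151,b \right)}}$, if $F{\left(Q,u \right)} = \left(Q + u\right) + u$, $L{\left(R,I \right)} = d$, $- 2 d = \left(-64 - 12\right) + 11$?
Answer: $\frac{552}{65} \approx 8.4923$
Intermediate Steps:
$d = \frac{65}{2}$ ($d = - \frac{\left(-64 - 12\right) + 11}{2} = - \frac{-76 + 11}{2} = \left(- \frac{1}{2}\right) \left(-65\right) = \frac{65}{2} \approx 32.5$)
$b = - 3 i \sqrt{159}$ ($b = - 3 \sqrt{-6 - 153} = - 3 \sqrt{-159} = - 3 i \sqrt{159} \approx - 37.829 i$)
$L{\left(R,I \right)} = \frac{65}{2}$
$F{\left(Q,u \right)} = Q + 2 u$
$\frac{F{\left(-144,210 \right)}}{L{\left(151,b \right)}} = \frac{-144 + 2 \cdot 210}{\frac{65}{2}} = \left(-144 + 420\right) \frac{2}{65} = 276 \cdot \frac{2}{65} = \frac{552}{65}$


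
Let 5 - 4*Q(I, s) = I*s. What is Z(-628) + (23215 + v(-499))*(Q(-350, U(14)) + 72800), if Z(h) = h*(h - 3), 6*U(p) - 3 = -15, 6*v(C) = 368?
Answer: 6763476287/4 ≈ 1.6909e+9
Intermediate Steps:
v(C) = 184/3 (v(C) = (⅙)*368 = 184/3)
U(p) = -2 (U(p) = ½ + (⅙)*(-15) = ½ - 5/2 = -2)
Z(h) = h*(-3 + h)
Q(I, s) = 5/4 - I*s/4
Z(-628) + (23215 + v(-499))*(Q(-350, U(14)) + 72800) = -628*(-3 - 628) + (23215 + 184/3)*((5/4 - ¼*(-350)*(-2)) + 72800) = -628*(-631) + 69829*((5/4 - 175) + 72800)/3 = 396268 + 69829*(-695/4 + 72800)/3 = 396268 + (69829/3)*(290505/4) = 396268 + 6761891215/4 = 6763476287/4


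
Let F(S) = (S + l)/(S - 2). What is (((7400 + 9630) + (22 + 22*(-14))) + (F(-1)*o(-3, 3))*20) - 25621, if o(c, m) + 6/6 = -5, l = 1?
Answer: -8877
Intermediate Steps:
o(c, m) = -6 (o(c, m) = -1 - 5 = -6)
F(S) = (1 + S)/(-2 + S) (F(S) = (S + 1)/(S - 2) = (1 + S)/(-2 + S))
(((7400 + 9630) + (22 + 22*(-14))) + (F(-1)*o(-3, 3))*20) - 25621 = (((7400 + 9630) + (22 + 22*(-14))) + (((1 - 1)/(-2 - 1))*(-6))*20) - 25621 = ((17030 + (22 - 308)) + ((0/(-3))*(-6))*20) - 25621 = ((17030 - 286) + (-⅓*0*(-6))*20) - 25621 = (16744 + (0*(-6))*20) - 25621 = (16744 + 0*20) - 25621 = (16744 + 0) - 25621 = 16744 - 25621 = -8877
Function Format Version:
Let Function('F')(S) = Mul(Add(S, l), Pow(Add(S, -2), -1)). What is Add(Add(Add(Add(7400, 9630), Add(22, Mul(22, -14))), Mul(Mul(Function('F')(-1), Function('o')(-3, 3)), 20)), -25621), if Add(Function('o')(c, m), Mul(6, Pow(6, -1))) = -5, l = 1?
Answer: -8877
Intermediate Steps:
Function('o')(c, m) = -6 (Function('o')(c, m) = Add(-1, -5) = -6)
Function('F')(S) = Mul(Pow(Add(-2, S), -1), Add(1, S)) (Function('F')(S) = Mul(Add(S, 1), Pow(Add(S, -2), -1)) = Mul(Add(1, S), Pow(Add(-2, S), -1)) = Mul(Pow(Add(-2, S), -1), Add(1, S)))
Add(Add(Add(Add(7400, 9630), Add(22, Mul(22, -14))), Mul(Mul(Function('F')(-1), Function('o')(-3, 3)), 20)), -25621) = Add(Add(Add(Add(7400, 9630), Add(22, Mul(22, -14))), Mul(Mul(Mul(Pow(Add(-2, -1), -1), Add(1, -1)), -6), 20)), -25621) = Add(Add(Add(17030, Add(22, -308)), Mul(Mul(Mul(Pow(-3, -1), 0), -6), 20)), -25621) = Add(Add(Add(17030, -286), Mul(Mul(Mul(Rational(-1, 3), 0), -6), 20)), -25621) = Add(Add(16744, Mul(Mul(0, -6), 20)), -25621) = Add(Add(16744, Mul(0, 20)), -25621) = Add(Add(16744, 0), -25621) = Add(16744, -25621) = -8877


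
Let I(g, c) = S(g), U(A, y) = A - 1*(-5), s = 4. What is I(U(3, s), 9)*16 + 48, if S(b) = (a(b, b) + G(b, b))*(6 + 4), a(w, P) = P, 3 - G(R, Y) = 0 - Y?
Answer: 3088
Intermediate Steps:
G(R, Y) = 3 + Y (G(R, Y) = 3 - (0 - Y) = 3 - (-1)*Y = 3 + Y)
U(A, y) = 5 + A (U(A, y) = A + 5 = 5 + A)
S(b) = 30 + 20*b (S(b) = (b + (3 + b))*(6 + 4) = (3 + 2*b)*10 = 30 + 20*b)
I(g, c) = 30 + 20*g
I(U(3, s), 9)*16 + 48 = (30 + 20*(5 + 3))*16 + 48 = (30 + 20*8)*16 + 48 = (30 + 160)*16 + 48 = 190*16 + 48 = 3040 + 48 = 3088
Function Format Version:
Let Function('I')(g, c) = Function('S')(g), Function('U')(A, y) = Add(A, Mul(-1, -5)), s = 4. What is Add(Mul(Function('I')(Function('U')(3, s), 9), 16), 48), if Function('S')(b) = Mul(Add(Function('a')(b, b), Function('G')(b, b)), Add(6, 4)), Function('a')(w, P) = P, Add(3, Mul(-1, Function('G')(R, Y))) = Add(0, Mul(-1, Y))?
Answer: 3088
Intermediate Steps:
Function('G')(R, Y) = Add(3, Y) (Function('G')(R, Y) = Add(3, Mul(-1, Add(0, Mul(-1, Y)))) = Add(3, Mul(-1, Mul(-1, Y))) = Add(3, Y))
Function('U')(A, y) = Add(5, A) (Function('U')(A, y) = Add(A, 5) = Add(5, A))
Function('S')(b) = Add(30, Mul(20, b)) (Function('S')(b) = Mul(Add(b, Add(3, b)), Add(6, 4)) = Mul(Add(3, Mul(2, b)), 10) = Add(30, Mul(20, b)))
Function('I')(g, c) = Add(30, Mul(20, g))
Add(Mul(Function('I')(Function('U')(3, s), 9), 16), 48) = Add(Mul(Add(30, Mul(20, Add(5, 3))), 16), 48) = Add(Mul(Add(30, Mul(20, 8)), 16), 48) = Add(Mul(Add(30, 160), 16), 48) = Add(Mul(190, 16), 48) = Add(3040, 48) = 3088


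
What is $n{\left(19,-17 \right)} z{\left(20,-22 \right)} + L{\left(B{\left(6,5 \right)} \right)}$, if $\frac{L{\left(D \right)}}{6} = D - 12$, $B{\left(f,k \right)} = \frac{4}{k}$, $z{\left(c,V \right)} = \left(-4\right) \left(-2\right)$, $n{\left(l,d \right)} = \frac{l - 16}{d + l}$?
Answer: $- \frac{276}{5} \approx -55.2$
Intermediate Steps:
$n{\left(l,d \right)} = \frac{-16 + l}{d + l}$
$z{\left(c,V \right)} = 8$
$L{\left(D \right)} = -72 + 6 D$ ($L{\left(D \right)} = 6 \left(D - 12\right) = 6 \left(-12 + D\right) = -72 + 6 D$)
$n{\left(19,-17 \right)} z{\left(20,-22 \right)} + L{\left(B{\left(6,5 \right)} \right)} = \frac{-16 + 19}{-17 + 19} \cdot 8 - \left(72 - 6 \cdot \frac{4}{5}\right) = \frac{1}{2} \cdot 3 \cdot 8 - \left(72 - 6 \cdot 4 \cdot \frac{1}{5}\right) = \frac{1}{2} \cdot 3 \cdot 8 + \left(-72 + 6 \cdot \frac{4}{5}\right) = \frac{3}{2} \cdot 8 + \left(-72 + \frac{24}{5}\right) = 12 - \frac{336}{5} = - \frac{276}{5}$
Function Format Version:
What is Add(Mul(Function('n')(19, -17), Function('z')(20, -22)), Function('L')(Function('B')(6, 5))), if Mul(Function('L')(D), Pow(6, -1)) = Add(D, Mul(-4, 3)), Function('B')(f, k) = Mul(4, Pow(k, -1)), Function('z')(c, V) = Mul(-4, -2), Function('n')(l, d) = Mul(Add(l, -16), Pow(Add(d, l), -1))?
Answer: Rational(-276, 5) ≈ -55.200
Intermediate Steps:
Function('n')(l, d) = Mul(Pow(Add(d, l), -1), Add(-16, l)) (Function('n')(l, d) = Mul(Add(-16, l), Pow(Add(d, l), -1)) = Mul(Pow(Add(d, l), -1), Add(-16, l)))
Function('z')(c, V) = 8
Function('L')(D) = Add(-72, Mul(6, D)) (Function('L')(D) = Mul(6, Add(D, Mul(-4, 3))) = Mul(6, Add(D, -12)) = Mul(6, Add(-12, D)) = Add(-72, Mul(6, D)))
Add(Mul(Function('n')(19, -17), Function('z')(20, -22)), Function('L')(Function('B')(6, 5))) = Add(Mul(Mul(Pow(Add(-17, 19), -1), Add(-16, 19)), 8), Add(-72, Mul(6, Mul(4, Pow(5, -1))))) = Add(Mul(Mul(Pow(2, -1), 3), 8), Add(-72, Mul(6, Mul(4, Rational(1, 5))))) = Add(Mul(Mul(Rational(1, 2), 3), 8), Add(-72, Mul(6, Rational(4, 5)))) = Add(Mul(Rational(3, 2), 8), Add(-72, Rational(24, 5))) = Add(12, Rational(-336, 5)) = Rational(-276, 5)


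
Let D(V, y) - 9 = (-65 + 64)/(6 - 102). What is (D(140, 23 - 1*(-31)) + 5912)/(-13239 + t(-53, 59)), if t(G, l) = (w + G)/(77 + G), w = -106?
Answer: -568417/1271580 ≈ -0.44702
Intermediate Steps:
t(G, l) = (-106 + G)/(77 + G)
D(V, y) = 865/96 (D(V, y) = 9 + (-65 + 64)/(6 - 102) = 9 - 1/(-96) = 9 - 1*(-1/96) = 9 + 1/96 = 865/96)
(D(140, 23 - 1*(-31)) + 5912)/(-13239 + t(-53, 59)) = (865/96 + 5912)/(-13239 + (-106 - 53)/(77 - 53)) = 568417/(96*(-13239 - 159/24)) = 568417/(96*(-13239 + (1/24)*(-159))) = 568417/(96*(-13239 - 53/8)) = 568417/(96*(-105965/8)) = (568417/96)*(-8/105965) = -568417/1271580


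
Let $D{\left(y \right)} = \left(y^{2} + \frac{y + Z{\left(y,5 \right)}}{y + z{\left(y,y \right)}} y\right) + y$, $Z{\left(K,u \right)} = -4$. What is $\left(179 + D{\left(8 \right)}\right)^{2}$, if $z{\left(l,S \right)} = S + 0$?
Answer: $64009$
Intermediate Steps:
$z{\left(l,S \right)} = S$
$D{\left(y \right)} = -2 + y^{2} + \frac{3 y}{2}$ ($D{\left(y \right)} = \left(y^{2} + \frac{y - 4}{y + y} y\right) + y = \left(y^{2} + \frac{-4 + y}{2 y} y\right) + y = \left(y^{2} + \left(-2 + \frac{y}{2}\right)\right) + y = \left(-2 + y^{2} + \frac{y}{2}\right) + y = -2 + y^{2} + \frac{3 y}{2}$)
$\left(179 + D{\left(8 \right)}\right)^{2} = \left(179 + \left(-2 + 8^{2} + \frac{3}{2} \cdot 8\right)\right)^{2} = \left(179 + \left(-2 + 64 + 12\right)\right)^{2} = \left(179 + 74\right)^{2} = 253^{2} = 64009$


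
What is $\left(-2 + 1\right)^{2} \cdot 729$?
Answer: $729$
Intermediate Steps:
$\left(-2 + 1\right)^{2} \cdot 729 = \left(-1\right)^{2} \cdot 729 = 1 \cdot 729 = 729$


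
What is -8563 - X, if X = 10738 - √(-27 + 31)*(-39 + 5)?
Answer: -19369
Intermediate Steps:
X = 10806 (X = 10738 - √4*(-34) = 10738 - 2*(-34) = 10738 - 1*(-68) = 10738 + 68 = 10806)
-8563 - X = -8563 - 1*10806 = -8563 - 10806 = -19369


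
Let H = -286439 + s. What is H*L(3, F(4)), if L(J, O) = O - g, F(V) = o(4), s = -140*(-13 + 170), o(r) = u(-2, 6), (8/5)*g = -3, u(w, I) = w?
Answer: 308419/8 ≈ 38552.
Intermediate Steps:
g = -15/8 (g = (5/8)*(-3) = -15/8 ≈ -1.8750)
o(r) = -2
s = -21980 (s = -140*157 = -21980)
F(V) = -2
L(J, O) = 15/8 + O (L(J, O) = O - 1*(-15/8) = O + 15/8 = 15/8 + O)
H = -308419 (H = -286439 - 21980 = -308419)
H*L(3, F(4)) = -308419*(15/8 - 2) = -308419*(-⅛) = 308419/8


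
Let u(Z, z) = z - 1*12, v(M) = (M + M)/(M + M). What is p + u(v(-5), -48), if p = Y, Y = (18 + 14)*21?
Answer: 612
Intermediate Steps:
v(M) = 1 (v(M) = (2*M)/((2*M)) = (2*M)*(1/(2*M)) = 1)
u(Z, z) = -12 + z (u(Z, z) = z - 12 = -12 + z)
Y = 672 (Y = 32*21 = 672)
p = 672
p + u(v(-5), -48) = 672 + (-12 - 48) = 672 - 60 = 612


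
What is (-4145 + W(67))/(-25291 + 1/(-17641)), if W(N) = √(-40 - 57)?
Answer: 73121945/446158532 - 17641*I*√97/446158532 ≈ 0.16389 - 0.00038942*I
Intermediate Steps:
W(N) = I*√97 (W(N) = √(-97) = I*√97)
(-4145 + W(67))/(-25291 + 1/(-17641)) = (-4145 + I*√97)/(-25291 + 1/(-17641)) = (-4145 + I*√97)/(-25291 - 1/17641) = (-4145 + I*√97)/(-446158532/17641) = (-4145 + I*√97)*(-17641/446158532) = 73121945/446158532 - 17641*I*√97/446158532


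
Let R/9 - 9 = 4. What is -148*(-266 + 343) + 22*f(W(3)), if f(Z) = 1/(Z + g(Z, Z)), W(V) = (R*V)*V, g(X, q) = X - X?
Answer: -11999966/1053 ≈ -11396.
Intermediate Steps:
g(X, q) = 0
R = 117 (R = 81 + 9*4 = 81 + 36 = 117)
W(V) = 117*V² (W(V) = (117*V)*V = 117*V²)
f(Z) = 1/Z (f(Z) = 1/(Z + 0) = 1/Z)
-148*(-266 + 343) + 22*f(W(3)) = -148*(-266 + 343) + 22/((117*3²)) = -148*77 + 22/((117*9)) = -11396 + 22/1053 = -11999966/1053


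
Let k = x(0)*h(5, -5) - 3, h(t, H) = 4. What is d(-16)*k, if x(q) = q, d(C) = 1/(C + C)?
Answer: 3/32 ≈ 0.093750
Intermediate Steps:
d(C) = 1/(2*C)
k = -3 (k = 0*4 - 3 = 0 - 3 = -3)
d(-16)*k = ((1/2)/(-16))*(-3) = ((1/2)*(-1/16))*(-3) = -1/32*(-3) = 3/32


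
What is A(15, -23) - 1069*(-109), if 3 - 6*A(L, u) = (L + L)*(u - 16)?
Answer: 233433/2 ≈ 1.1672e+5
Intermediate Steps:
A(L, u) = 1/2 - L*(-16 + u)/3 (A(L, u) = 1/2 - (L + L)*(u - 16)/6 = 1/2 - 2*L*(-16 + u)/6 = 1/2 - L*(-16 + u)/3)
A(15, -23) - 1069*(-109) = (1/2 + (16/3)*15 - 1/3*15*(-23)) - 1069*(-109) = (1/2 + 80 + 115) + 116521 = 391/2 + 116521 = 233433/2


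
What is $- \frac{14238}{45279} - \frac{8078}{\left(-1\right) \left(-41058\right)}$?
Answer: $- \frac{5866343}{11475711} \approx -0.5112$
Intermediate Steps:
$- \frac{14238}{45279} - \frac{8078}{\left(-1\right) \left(-41058\right)} = \left(-14238\right) \frac{1}{45279} - \frac{8078}{41058} = - \frac{1582}{5031} - \frac{4039}{20529} = - \frac{5866343}{11475711}$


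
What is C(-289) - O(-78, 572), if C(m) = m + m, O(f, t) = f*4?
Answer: -266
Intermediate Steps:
O(f, t) = 4*f
C(m) = 2*m
C(-289) - O(-78, 572) = 2*(-289) - 4*(-78) = -578 - 1*(-312) = -578 + 312 = -266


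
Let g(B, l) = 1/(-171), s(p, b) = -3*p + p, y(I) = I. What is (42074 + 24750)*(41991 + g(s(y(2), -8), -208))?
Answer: 479827059040/171 ≈ 2.8060e+9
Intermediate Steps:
s(p, b) = -2*p
g(B, l) = -1/171
(42074 + 24750)*(41991 + g(s(y(2), -8), -208)) = (42074 + 24750)*(41991 - 1/171) = 66824*(7180460/171) = 479827059040/171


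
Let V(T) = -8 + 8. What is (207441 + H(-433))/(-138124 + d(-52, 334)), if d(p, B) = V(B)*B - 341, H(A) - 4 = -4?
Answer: -23049/15385 ≈ -1.4981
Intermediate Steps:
V(T) = 0
H(A) = 0 (H(A) = 4 - 4 = 0)
d(p, B) = -341 (d(p, B) = 0*B - 341 = 0 - 341 = -341)
(207441 + H(-433))/(-138124 + d(-52, 334)) = (207441 + 0)/(-138124 - 341) = 207441/(-138465) = 207441*(-1/138465) = -23049/15385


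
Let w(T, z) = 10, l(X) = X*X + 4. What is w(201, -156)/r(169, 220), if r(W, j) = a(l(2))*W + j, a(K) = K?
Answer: 5/786 ≈ 0.0063613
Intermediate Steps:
l(X) = 4 + X² (l(X) = X² + 4 = 4 + X²)
r(W, j) = j + 8*W (r(W, j) = (4 + 2²)*W + j = (4 + 4)*W + j = 8*W + j = j + 8*W)
w(201, -156)/r(169, 220) = 10/(220 + 8*169) = 10/(220 + 1352) = 10/1572 = 10*(1/1572) = 5/786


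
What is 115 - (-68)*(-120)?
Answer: -8045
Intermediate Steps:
115 - (-68)*(-120) = 115 - 68*120 = 115 - 8160 = -8045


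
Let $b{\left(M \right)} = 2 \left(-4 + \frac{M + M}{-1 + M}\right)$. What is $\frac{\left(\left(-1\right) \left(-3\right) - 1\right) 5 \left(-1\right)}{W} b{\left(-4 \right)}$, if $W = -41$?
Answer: $- \frac{48}{41} \approx -1.1707$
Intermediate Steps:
$b{\left(M \right)} = -8 + \frac{4 M}{-1 + M}$ ($b{\left(M \right)} = 2 \left(-4 + \frac{2 M}{-1 + M}\right) = -8 + \frac{4 M}{-1 + M}$)
$\frac{\left(\left(-1\right) \left(-3\right) - 1\right) 5 \left(-1\right)}{W} b{\left(-4 \right)} = \frac{\left(\left(-1\right) \left(-3\right) - 1\right) 5 \left(-1\right)}{-41} \frac{4 \left(2 - -4\right)}{-1 - 4} = \left(3 - 1\right) \left(-5\right) \left(- \frac{1}{41}\right) \frac{4 \left(2 + 4\right)}{-5} = 2 \left(-5\right) \left(- \frac{1}{41}\right) 4 \left(- \frac{1}{5}\right) 6 = \left(-10\right) \left(- \frac{1}{41}\right) \left(- \frac{24}{5}\right) = \frac{10}{41} \left(- \frac{24}{5}\right) = - \frac{48}{41}$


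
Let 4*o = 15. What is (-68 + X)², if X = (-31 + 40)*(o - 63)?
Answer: 5784025/16 ≈ 3.6150e+5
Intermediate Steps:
o = 15/4 (o = (¼)*15 = 15/4 ≈ 3.7500)
X = -2133/4 (X = (-31 + 40)*(15/4 - 63) = 9*(-237/4) = -2133/4 ≈ -533.25)
(-68 + X)² = (-68 - 2133/4)² = (-2405/4)² = 5784025/16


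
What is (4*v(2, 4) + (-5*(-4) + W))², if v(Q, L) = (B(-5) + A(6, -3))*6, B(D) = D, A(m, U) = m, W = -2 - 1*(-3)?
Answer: 2025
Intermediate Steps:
W = 1 (W = -2 + 3 = 1)
v(Q, L) = 6 (v(Q, L) = (-5 + 6)*6 = 1*6 = 6)
(4*v(2, 4) + (-5*(-4) + W))² = (4*6 + (-5*(-4) + 1))² = (24 + (20 + 1))² = (24 + 21)² = 45² = 2025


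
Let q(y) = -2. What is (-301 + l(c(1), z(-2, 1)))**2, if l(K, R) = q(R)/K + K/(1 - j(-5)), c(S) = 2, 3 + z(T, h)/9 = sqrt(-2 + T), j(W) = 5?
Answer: 366025/4 ≈ 91506.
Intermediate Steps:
z(T, h) = -27 + 9*sqrt(-2 + T)
l(K, R) = -2/K - K/4 (l(K, R) = -2/K + K/(1 - 1*5) = -2/K + K/(1 - 5) = -2/K + K/(-4) = -2/K + K*(-1/4) = -2/K - K/4)
(-301 + l(c(1), z(-2, 1)))**2 = (-301 + (-2/2 - 1/4*2))**2 = (-301 + (-2*1/2 - 1/2))**2 = (-301 + (-1 - 1/2))**2 = (-301 - 3/2)**2 = (-605/2)**2 = 366025/4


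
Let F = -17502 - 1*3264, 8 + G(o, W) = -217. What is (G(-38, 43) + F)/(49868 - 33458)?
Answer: -6997/5470 ≈ -1.2792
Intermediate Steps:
G(o, W) = -225 (G(o, W) = -8 - 217 = -225)
F = -20766 (F = -17502 - 3264 = -20766)
(G(-38, 43) + F)/(49868 - 33458) = (-225 - 20766)/(49868 - 33458) = -20991/16410 = -20991*1/16410 = -6997/5470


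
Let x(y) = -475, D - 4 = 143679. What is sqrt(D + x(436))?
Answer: 18*sqrt(442) ≈ 378.43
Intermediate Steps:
D = 143683 (D = 4 + 143679 = 143683)
sqrt(D + x(436)) = sqrt(143683 - 475) = sqrt(143208) = 18*sqrt(442)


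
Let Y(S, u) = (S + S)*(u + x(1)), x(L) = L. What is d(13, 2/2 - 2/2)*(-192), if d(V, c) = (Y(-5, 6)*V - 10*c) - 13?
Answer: 177216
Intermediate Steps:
Y(S, u) = 2*S*(1 + u) (Y(S, u) = (S + S)*(u + 1) = (2*S)*(1 + u) = 2*S*(1 + u))
d(V, c) = -13 - 70*V - 10*c (d(V, c) = ((2*(-5)*(1 + 6))*V - 10*c) - 13 = ((2*(-5)*7)*V - 10*c) - 13 = (-70*V - 10*c) - 13 = -13 - 70*V - 10*c)
d(13, 2/2 - 2/2)*(-192) = (-13 - 70*13 - 10*(2/2 - 2/2))*(-192) = (-13 - 910 - 10*(2*(1/2) - 2*1/2))*(-192) = (-13 - 910 - 10*(1 - 1))*(-192) = (-13 - 910 - 10*0)*(-192) = (-13 - 910 + 0)*(-192) = -923*(-192) = 177216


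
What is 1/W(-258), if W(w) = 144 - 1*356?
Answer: -1/212 ≈ -0.0047170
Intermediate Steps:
W(w) = -212 (W(w) = 144 - 356 = -212)
1/W(-258) = 1/(-212) = -1/212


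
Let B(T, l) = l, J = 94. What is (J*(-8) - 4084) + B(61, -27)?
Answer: -4863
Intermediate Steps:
(J*(-8) - 4084) + B(61, -27) = (94*(-8) - 4084) - 27 = (-752 - 4084) - 27 = -4836 - 27 = -4863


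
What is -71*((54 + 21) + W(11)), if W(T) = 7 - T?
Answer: -5041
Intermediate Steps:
-71*((54 + 21) + W(11)) = -71*((54 + 21) + (7 - 1*11)) = -71*(75 + (7 - 11)) = -71*(75 - 4) = -71*71 = -5041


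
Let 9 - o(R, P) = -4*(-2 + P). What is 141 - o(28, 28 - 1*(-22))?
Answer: -60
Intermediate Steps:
o(R, P) = 1 + 4*P (o(R, P) = 9 - (-4)*(-2 + P) = 9 - (8 - 4*P) = 9 + (-8 + 4*P) = 1 + 4*P)
141 - o(28, 28 - 1*(-22)) = 141 - (1 + 4*(28 - 1*(-22))) = 141 - (1 + 4*(28 + 22)) = 141 - (1 + 4*50) = 141 - (1 + 200) = 141 - 1*201 = 141 - 201 = -60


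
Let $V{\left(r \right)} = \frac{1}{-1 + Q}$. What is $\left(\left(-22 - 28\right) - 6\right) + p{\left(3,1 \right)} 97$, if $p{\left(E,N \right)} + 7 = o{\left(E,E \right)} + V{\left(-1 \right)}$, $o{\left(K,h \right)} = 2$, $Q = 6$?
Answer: $- \frac{2608}{5} \approx -521.6$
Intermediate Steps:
$V{\left(r \right)} = \frac{1}{5}$ ($V{\left(r \right)} = \frac{1}{-1 + 6} = \frac{1}{5}$)
$p{\left(E,N \right)} = - \frac{24}{5}$ ($p{\left(E,N \right)} = -7 + \left(2 + \frac{1}{5}\right) = -7 + \frac{11}{5} = - \frac{24}{5}$)
$\left(\left(-22 - 28\right) - 6\right) + p{\left(3,1 \right)} 97 = \left(\left(-22 - 28\right) - 6\right) - \frac{2328}{5} = \left(-50 - 6\right) - \frac{2328}{5} = -56 - \frac{2328}{5} = - \frac{2608}{5}$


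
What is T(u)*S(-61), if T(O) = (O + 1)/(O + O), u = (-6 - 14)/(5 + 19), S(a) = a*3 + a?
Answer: 122/5 ≈ 24.400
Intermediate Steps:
S(a) = 4*a (S(a) = 3*a + a = 4*a)
u = -⅚ (u = -20/24 = -20*1/24 = -⅚ ≈ -0.83333)
T(O) = (1 + O)/(2*O) (T(O) = (1 + O)/((2*O)) = (1 + O)*(1/(2*O)) = (1 + O)/(2*O))
T(u)*S(-61) = ((1 - ⅚)/(2*(-⅚)))*(4*(-61)) = ((½)*(-6/5)*(⅙))*(-244) = -⅒*(-244) = 122/5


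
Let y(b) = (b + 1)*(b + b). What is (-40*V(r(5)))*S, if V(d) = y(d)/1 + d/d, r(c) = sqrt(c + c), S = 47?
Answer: -39480 - 3760*sqrt(10) ≈ -51370.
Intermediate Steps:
y(b) = 2*b*(1 + b) (y(b) = (1 + b)*(2*b) = 2*b*(1 + b))
r(c) = sqrt(2)*sqrt(c) (r(c) = sqrt(2*c) = sqrt(2)*sqrt(c))
V(d) = 1 + 2*d*(1 + d) (V(d) = (2*d*(1 + d))/1 + d/d = (2*d*(1 + d))*1 + 1 = 2*d*(1 + d) + 1 = 1 + 2*d*(1 + d))
(-40*V(r(5)))*S = -40*(1 + 2*(sqrt(2)*sqrt(5))*(1 + sqrt(2)*sqrt(5)))*47 = -40*(1 + 2*sqrt(10)*(1 + sqrt(10)))*47 = (-40 - 80*sqrt(10)*(1 + sqrt(10)))*47 = -1880 - 3760*sqrt(10)*(1 + sqrt(10))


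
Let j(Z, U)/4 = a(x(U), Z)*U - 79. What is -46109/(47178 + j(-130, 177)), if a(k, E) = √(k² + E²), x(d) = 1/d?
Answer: 1080379979/3137657286 - 46109*√529460101/1568828643 ≈ -0.33195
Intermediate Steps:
x(d) = 1/d
a(k, E) = √(E² + k²)
j(Z, U) = -316 + 4*U*√(U⁻² + Z²) (j(Z, U) = 4*(√(Z² + (1/U)²)*U - 79) = 4*(√(Z² + U⁻²)*U - 79) = 4*(√(U⁻² + Z²)*U - 79) = 4*(U*√(U⁻² + Z²) - 79) = 4*(-79 + U*√(U⁻² + Z²)) = -316 + 4*U*√(U⁻² + Z²))
-46109/(47178 + j(-130, 177)) = -46109/(47178 + (-316 + 4*177*√(177⁻² + (-130)²))) = -46109/(47178 + (-316 + 4*177*√(1/31329 + 16900))) = -46109/(47178 + (-316 + 4*177*√(529460101/31329))) = -46109/(47178 + (-316 + 4*177*(√529460101/177))) = -46109/(47178 + (-316 + 4*√529460101)) = -46109/(46862 + 4*√529460101)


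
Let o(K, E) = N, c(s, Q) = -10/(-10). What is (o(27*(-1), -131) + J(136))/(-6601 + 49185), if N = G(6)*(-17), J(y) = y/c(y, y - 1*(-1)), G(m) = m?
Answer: 17/21292 ≈ 0.00079842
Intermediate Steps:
c(s, Q) = 1 (c(s, Q) = -10*(-⅒) = 1)
J(y) = y (J(y) = y/1 = y*1 = y)
N = -102 (N = 6*(-17) = -102)
o(K, E) = -102
(o(27*(-1), -131) + J(136))/(-6601 + 49185) = (-102 + 136)/(-6601 + 49185) = 34/42584 = 34*(1/42584) = 17/21292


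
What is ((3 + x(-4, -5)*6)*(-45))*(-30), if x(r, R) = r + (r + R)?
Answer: -101250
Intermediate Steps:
x(r, R) = R + 2*r (x(r, R) = r + (R + r) = R + 2*r)
((3 + x(-4, -5)*6)*(-45))*(-30) = ((3 + (-5 + 2*(-4))*6)*(-45))*(-30) = ((3 + (-5 - 8)*6)*(-45))*(-30) = ((3 - 13*6)*(-45))*(-30) = ((3 - 78)*(-45))*(-30) = -75*(-45)*(-30) = 3375*(-30) = -101250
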